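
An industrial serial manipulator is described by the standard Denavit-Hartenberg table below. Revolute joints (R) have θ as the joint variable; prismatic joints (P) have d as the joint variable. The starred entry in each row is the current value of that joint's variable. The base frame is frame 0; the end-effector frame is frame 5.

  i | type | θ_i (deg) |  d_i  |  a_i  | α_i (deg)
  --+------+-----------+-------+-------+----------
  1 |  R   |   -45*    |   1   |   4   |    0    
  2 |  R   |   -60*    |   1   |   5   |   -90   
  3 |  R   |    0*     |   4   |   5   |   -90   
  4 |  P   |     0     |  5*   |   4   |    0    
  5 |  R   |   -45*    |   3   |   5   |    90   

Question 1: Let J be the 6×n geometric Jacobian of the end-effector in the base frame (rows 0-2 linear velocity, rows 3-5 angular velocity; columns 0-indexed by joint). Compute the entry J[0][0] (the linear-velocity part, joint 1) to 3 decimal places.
21.717

axis z_0 = ẑ; lever o_n−o_0 = (5.5687,-21.7168,-6.0000)
cross product → J_v[:, 0] = (21.7168,5.5687,-0.0000)
J_ω[:, 0] = z_0
entry J[0][0] = 21.7168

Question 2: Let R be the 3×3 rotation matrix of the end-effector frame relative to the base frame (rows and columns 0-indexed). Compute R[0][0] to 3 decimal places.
0.500

End-effector x-axis (col 0 of R) = (0.5000,-0.8660,0.0000)
R[0][0] = 0.5000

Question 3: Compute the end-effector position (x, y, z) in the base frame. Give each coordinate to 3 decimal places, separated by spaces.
after link 1: o_1 = (2.8284, -2.8284, 1.0000)
after link 2: o_2 = (1.5343, -7.6581, 2.0000)
after link 3: o_3 = (4.1039, -13.5230, 2.0000)
after link 4: o_4 = (3.0687, -17.3867, -3.0000)
after link 5: o_5 = (5.5687, -21.7168, -6.0000)

5.569 -21.717 -6.000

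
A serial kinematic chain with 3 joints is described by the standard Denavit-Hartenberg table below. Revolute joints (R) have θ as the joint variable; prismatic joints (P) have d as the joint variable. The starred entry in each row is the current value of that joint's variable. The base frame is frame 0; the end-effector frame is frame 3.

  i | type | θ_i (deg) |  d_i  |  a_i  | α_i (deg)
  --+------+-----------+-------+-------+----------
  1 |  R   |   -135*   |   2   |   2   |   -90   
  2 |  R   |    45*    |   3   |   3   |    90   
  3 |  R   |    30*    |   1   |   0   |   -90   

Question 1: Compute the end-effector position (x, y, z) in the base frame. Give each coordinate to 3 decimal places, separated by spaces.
-1.293 -5.536 0.586

after link 1: o_1 = (-1.4142, -1.4142, 2.0000)
after link 2: o_2 = (-0.7929, -5.0355, -0.1213)
after link 3: o_3 = (-1.2929, -5.5355, 0.5858)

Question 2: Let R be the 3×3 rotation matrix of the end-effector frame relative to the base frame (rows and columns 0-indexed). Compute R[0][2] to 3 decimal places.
0.862

End-effector z-axis (col 2 of R) = (0.8624,-0.3624,0.3536)
R[0][2] = 0.8624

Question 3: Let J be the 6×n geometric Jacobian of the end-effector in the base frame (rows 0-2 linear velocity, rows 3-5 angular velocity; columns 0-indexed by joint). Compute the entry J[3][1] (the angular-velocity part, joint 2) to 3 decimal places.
axis z_1 = (0.7071,-0.7071,0.0000); lever o_n−o_1 = (0.1213,-4.1213,-1.4142)
cross product → J_v[:, 1] = (1.0000,1.0000,-2.8284)
J_ω[:, 1] = z_1
entry J[3][1] = 0.7071

0.707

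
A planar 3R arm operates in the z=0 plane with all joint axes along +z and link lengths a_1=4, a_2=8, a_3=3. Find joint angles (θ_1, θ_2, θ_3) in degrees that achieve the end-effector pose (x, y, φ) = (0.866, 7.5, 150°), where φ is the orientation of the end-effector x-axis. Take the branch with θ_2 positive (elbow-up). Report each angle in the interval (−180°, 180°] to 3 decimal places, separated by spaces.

-30.000 120.000 60.000

wrist centre = target − a_3·(cos φ, sin φ) = (3.4641, 6.0000)
cos θ_2 = (47.9998−4²−8²)/(2·4·8) = -0.5000; θ_2 = 120.0002° (elbow-up)
β = atan2(6.0000,3.4641) = 60.0002°; ψ = atan2(6.9282,-0.0000) = 90.0002°
θ_1 = β − ψ = -30.0000°
θ_3 = φ − θ_1 − θ_2 = 59.9998° (wrapped to (-180°,180°])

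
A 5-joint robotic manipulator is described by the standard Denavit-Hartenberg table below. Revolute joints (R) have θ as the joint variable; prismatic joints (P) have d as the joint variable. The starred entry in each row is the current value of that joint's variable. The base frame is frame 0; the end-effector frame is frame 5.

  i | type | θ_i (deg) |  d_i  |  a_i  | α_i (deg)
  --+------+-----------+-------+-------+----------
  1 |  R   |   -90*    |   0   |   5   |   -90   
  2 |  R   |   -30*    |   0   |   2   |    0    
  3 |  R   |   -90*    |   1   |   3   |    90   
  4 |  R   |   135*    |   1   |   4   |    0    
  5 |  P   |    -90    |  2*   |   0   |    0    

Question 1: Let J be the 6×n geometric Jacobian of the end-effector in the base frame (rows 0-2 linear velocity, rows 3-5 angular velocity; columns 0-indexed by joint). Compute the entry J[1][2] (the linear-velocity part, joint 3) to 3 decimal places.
axis z_2 = (1.0000,0.0000,0.0000); lever o_n−o_2 = (3.8284,2.6839,-1.3514)
cross product → J_v[:, 2] = (-0.0000,1.3514,2.6839)
J_ω[:, 2] = z_2
entry J[1][2] = 1.3514

1.351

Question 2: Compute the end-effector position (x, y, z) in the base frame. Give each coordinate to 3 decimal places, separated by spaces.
3.828 -4.048 -0.351

after link 1: o_1 = (0.0000, -5.0000, 0.0000)
after link 2: o_2 = (0.0000, -6.7321, 1.0000)
after link 3: o_3 = (1.0000, -5.2321, 3.5981)
after link 4: o_4 = (3.8284, -5.7802, 0.6486)
after link 5: o_5 = (3.8284, -4.0482, -0.3514)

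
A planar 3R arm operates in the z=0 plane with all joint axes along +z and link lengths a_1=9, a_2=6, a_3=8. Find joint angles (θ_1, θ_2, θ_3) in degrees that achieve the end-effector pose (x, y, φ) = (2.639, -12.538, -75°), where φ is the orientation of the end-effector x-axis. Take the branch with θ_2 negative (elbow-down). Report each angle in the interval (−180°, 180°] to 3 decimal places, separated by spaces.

-45.001 -150.005 120.006

wrist centre = target − a_3·(cos φ, sin φ) = (0.5684, -4.8106)
cos θ_2 = (23.4649−9²−6²)/(2·9·6) = -0.8661; θ_2 = -150.0046° (elbow-down)
β = atan2(-4.8106,0.5684) = -83.2608°; ψ = atan2(-2.9996,3.8036) = -38.2599°
θ_1 = β − ψ = -45.0010°
θ_3 = φ − θ_1 − θ_2 = 120.0056° (wrapped to (-180°,180°])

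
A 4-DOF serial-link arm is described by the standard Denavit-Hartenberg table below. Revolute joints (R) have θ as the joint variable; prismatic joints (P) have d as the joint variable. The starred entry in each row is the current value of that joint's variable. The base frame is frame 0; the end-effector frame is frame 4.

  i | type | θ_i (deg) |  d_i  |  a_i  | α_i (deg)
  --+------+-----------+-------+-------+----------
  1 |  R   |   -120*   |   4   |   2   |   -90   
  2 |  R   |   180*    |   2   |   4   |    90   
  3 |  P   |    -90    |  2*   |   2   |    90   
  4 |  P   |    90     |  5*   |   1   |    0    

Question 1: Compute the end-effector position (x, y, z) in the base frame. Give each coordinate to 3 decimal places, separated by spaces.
-1.500 -2.598 1.000

after link 1: o_1 = (-1.0000, -1.7321, 4.0000)
after link 2: o_2 = (2.7321, 0.7321, 4.0000)
after link 3: o_3 = (1.0000, 1.7321, 2.0000)
after link 4: o_4 = (-1.5000, -2.5981, 1.0000)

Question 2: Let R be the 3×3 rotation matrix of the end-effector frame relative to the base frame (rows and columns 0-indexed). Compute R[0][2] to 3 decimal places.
End-effector z-axis (col 2 of R) = (-0.5000,-0.8660,0.0000)
R[0][2] = -0.5000

-0.500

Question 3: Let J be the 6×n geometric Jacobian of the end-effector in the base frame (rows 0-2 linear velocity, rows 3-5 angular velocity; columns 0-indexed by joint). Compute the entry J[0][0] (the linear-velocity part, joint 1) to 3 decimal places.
2.598

axis z_0 = ẑ; lever o_n−o_0 = (-1.5000,-2.5981,1.0000)
cross product → J_v[:, 0] = (2.5981,-1.5000,0.0000)
J_ω[:, 0] = z_0
entry J[0][0] = 2.5981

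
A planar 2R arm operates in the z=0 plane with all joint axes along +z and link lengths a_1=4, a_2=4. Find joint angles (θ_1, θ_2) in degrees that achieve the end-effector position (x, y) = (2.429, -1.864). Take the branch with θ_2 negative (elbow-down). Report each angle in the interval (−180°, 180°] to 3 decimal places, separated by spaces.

29.995 -134.995

cos θ_2 = (9.3745−4²−4²)/(2·4·4) = -0.7070; θ_2 = -134.9951° (elbow-down)
β = atan2(-1.8640,2.4290) = -37.5024°; ψ = atan2(-2.8287,1.1718) = -67.4975°
θ_1 = β − ψ = 29.9951°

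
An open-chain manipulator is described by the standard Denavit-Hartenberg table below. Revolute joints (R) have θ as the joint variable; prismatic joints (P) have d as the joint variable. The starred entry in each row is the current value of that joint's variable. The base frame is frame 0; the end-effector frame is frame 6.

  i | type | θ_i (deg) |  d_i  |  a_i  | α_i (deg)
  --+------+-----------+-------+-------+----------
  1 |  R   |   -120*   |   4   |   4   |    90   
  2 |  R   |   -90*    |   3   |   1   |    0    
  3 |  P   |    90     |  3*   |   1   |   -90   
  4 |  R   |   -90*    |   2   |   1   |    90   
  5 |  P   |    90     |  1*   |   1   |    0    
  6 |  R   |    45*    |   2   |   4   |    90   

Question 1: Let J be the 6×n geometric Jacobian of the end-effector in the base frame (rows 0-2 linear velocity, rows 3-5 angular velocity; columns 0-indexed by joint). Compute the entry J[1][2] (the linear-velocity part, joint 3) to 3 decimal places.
prismatic axis z_2 = (-0.8660,0.5000,0.0000)
J_v[:, 2] = z_2; J_ω[:, 2] = (0,0,0)
entry J[1][2] = 0.5000

0.500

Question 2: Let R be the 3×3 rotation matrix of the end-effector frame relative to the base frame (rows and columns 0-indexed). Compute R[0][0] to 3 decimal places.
0.612

End-effector x-axis (col 0 of R) = (0.6124,-0.3536,0.7071)
R[0][0] = 0.6124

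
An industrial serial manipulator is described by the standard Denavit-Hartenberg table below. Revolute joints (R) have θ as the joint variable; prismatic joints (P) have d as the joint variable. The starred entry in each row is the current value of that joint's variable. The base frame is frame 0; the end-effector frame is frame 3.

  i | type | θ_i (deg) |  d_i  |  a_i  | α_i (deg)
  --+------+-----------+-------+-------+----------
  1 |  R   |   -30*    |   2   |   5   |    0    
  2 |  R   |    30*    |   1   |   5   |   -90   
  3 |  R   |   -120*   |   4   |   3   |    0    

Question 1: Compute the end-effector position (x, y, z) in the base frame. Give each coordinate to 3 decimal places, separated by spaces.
after link 1: o_1 = (4.3301, -2.5000, 2.0000)
after link 2: o_2 = (9.3301, -2.5000, 3.0000)
after link 3: o_3 = (7.8301, 1.5000, 5.5981)

7.830 1.500 5.598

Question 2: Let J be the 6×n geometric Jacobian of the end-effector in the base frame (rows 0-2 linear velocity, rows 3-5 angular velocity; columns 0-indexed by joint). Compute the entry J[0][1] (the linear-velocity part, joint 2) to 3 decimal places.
-4.000

axis z_1 = (0.0000,0.0000,1.0000); lever o_n−o_1 = (3.5000,4.0000,3.5981)
cross product → J_v[:, 1] = (-4.0000,3.5000,0.0000)
J_ω[:, 1] = z_1
entry J[0][1] = -4.0000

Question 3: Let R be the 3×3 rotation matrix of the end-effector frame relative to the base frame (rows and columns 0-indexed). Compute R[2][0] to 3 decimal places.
0.866

End-effector x-axis (col 0 of R) = (-0.5000,-0.0000,0.8660)
R[2][0] = 0.8660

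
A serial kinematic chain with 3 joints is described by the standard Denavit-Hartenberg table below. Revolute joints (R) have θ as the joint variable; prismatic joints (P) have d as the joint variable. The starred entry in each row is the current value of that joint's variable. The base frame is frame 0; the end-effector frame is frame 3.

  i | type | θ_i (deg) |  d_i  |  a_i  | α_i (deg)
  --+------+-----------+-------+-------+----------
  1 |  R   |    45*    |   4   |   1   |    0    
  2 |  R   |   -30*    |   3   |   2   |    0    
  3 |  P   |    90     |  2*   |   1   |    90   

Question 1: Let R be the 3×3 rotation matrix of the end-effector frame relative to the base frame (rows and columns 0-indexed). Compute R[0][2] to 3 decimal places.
End-effector z-axis (col 2 of R) = (0.9659,0.2588,0.0000)
R[0][2] = 0.9659

0.966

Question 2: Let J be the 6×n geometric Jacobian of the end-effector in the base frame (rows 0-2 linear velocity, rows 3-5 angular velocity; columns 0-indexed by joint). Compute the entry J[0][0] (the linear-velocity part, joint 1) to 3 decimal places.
axis z_0 = ẑ; lever o_n−o_0 = (2.3801,2.1907,9.0000)
cross product → J_v[:, 0] = (-2.1907,2.3801,0.0000)
J_ω[:, 0] = z_0
entry J[0][0] = -2.1907

-2.191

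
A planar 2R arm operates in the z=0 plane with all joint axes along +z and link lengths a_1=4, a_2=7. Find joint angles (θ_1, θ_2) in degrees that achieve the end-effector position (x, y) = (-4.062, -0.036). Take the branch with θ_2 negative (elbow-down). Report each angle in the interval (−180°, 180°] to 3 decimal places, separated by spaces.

cos θ_2 = (16.5011−4²−7²)/(2·4·7) = -0.8661; θ_2 = -150.0029° (elbow-down)
β = atan2(-0.0360,-4.0620) = -179.4922°; ψ = atan2(-3.4997,-2.0624) = -120.5107°
θ_1 = β − ψ = -58.9815°

-58.981 -150.003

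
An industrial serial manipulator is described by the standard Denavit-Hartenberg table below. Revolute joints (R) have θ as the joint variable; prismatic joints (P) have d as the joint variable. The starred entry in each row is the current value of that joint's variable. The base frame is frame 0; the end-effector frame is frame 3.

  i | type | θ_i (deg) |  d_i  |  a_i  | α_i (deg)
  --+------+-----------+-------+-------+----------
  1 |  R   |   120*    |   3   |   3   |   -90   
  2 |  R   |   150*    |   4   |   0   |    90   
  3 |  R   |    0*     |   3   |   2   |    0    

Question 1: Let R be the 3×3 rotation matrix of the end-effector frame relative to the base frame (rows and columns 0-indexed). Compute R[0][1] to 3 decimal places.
-0.866

End-effector y-axis (col 1 of R) = (-0.8660,-0.5000,0.0000)
R[0][1] = -0.8660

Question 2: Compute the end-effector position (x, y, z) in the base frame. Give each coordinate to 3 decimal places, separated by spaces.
-4.848 0.397 -0.598

after link 1: o_1 = (-1.5000, 2.5981, 3.0000)
after link 2: o_2 = (-4.9641, 0.5981, 3.0000)
after link 3: o_3 = (-4.8481, 0.3971, -0.5981)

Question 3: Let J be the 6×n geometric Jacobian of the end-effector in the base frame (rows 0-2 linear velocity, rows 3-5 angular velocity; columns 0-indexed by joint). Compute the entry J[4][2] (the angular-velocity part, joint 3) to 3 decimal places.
axis z_2 = (-0.2500,0.4330,-0.8660); lever o_n−o_2 = (0.1160,-0.2010,-3.5981)
cross product → J_v[:, 2] = (-1.7321,-1.0000,0.0000)
J_ω[:, 2] = z_2
entry J[4][2] = 0.4330

0.433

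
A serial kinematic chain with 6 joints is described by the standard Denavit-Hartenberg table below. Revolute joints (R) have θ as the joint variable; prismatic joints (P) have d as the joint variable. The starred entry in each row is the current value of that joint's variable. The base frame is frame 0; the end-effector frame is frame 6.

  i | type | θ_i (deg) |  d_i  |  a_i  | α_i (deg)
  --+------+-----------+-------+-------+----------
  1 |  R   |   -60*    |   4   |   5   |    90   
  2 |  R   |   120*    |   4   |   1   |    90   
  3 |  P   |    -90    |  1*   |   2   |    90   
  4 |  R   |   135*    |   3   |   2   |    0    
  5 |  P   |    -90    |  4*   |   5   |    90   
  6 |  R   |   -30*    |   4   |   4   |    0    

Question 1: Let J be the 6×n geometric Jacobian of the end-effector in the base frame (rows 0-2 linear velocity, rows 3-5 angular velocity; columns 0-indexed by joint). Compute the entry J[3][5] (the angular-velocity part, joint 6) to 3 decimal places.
0.306

axis z_5 = (0.3062,0.8839,-0.3536); lever o_n−o_5 = (3.9067,3.7892,1.5426)
cross product → J_v[:, 5] = (2.7031,-1.8536,-2.2929)
J_ω[:, 5] = z_5
entry J[3][5] = 0.3062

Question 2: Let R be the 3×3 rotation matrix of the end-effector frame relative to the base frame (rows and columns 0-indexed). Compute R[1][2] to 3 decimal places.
End-effector z-axis (col 2 of R) = (0.3062,0.8839,-0.3536)
R[1][2] = 0.8839

0.884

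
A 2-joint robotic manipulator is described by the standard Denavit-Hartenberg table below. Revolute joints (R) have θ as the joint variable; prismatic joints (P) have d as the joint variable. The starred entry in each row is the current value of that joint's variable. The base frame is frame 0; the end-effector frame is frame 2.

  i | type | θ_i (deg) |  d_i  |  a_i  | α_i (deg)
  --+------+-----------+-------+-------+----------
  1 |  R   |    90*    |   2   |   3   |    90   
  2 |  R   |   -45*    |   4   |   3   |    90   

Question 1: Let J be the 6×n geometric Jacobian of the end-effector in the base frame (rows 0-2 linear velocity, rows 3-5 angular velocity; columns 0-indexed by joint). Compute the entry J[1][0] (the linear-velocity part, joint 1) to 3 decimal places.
4.000

axis z_0 = ẑ; lever o_n−o_0 = (4.0000,5.1213,-0.1213)
cross product → J_v[:, 0] = (-5.1213,4.0000,0.0000)
J_ω[:, 0] = z_0
entry J[1][0] = 4.0000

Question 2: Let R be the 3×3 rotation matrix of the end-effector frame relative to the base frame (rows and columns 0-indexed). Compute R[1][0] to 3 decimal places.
End-effector x-axis (col 0 of R) = (0.0000,0.7071,-0.7071)
R[1][0] = 0.7071

0.707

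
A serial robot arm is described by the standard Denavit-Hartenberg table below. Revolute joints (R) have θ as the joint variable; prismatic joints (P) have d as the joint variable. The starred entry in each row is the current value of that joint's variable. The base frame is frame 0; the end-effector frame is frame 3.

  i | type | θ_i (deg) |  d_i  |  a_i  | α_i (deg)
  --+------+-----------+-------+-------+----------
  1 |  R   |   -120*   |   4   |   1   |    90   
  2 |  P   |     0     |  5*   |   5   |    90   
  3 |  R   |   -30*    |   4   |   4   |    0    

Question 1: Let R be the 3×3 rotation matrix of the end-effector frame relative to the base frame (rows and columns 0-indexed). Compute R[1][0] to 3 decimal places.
End-effector x-axis (col 0 of R) = (0.0000,-1.0000,-0.0000)
R[1][0] = -1.0000

-1.000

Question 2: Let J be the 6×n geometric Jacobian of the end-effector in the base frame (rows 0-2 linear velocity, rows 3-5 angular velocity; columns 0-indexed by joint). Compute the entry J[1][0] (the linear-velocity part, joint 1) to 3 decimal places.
axis z_0 = ẑ; lever o_n−o_0 = (-7.3301,-6.6962,-0.0000)
cross product → J_v[:, 0] = (6.6962,-7.3301,0.0000)
J_ω[:, 0] = z_0
entry J[1][0] = -7.3301

-7.330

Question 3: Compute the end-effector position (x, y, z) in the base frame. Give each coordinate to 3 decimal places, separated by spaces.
-7.330 -6.696 -0.000

after link 1: o_1 = (-0.5000, -0.8660, 4.0000)
after link 2: o_2 = (-7.3301, -2.6962, 4.0000)
after link 3: o_3 = (-7.3301, -6.6962, -0.0000)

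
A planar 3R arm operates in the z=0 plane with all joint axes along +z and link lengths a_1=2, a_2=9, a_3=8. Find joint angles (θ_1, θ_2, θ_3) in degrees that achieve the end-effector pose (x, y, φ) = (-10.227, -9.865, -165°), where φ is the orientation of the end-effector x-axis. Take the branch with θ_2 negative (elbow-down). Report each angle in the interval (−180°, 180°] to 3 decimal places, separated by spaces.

wrist centre = target − a_3·(cos φ, sin φ) = (-2.4996, -7.7944)
cos θ_2 = (67.0014−2²−9²)/(2·2·9) = -0.5000; θ_2 = -119.9975° (elbow-down)
β = atan2(-7.7944,-2.4996) = -107.7805°; ψ = atan2(-7.7944,-2.4997) = -107.7809°
θ_1 = β − ψ = 0.0005°
θ_3 = φ − θ_1 − θ_2 = -45.0030° (wrapped to (-180°,180°])

0.000 -119.997 -45.003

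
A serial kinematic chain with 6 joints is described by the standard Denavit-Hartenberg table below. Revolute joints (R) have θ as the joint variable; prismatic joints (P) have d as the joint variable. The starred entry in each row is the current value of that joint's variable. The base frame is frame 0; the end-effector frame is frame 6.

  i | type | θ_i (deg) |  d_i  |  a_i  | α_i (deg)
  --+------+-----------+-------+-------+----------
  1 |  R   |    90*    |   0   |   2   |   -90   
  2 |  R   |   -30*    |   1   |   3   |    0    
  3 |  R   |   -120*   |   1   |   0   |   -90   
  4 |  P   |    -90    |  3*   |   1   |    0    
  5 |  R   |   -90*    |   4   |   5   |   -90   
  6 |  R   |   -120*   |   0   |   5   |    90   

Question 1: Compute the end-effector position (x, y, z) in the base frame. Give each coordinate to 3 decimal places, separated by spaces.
-3.000 12.428 10.062

after link 1: o_1 = (0.0000, 2.0000, 0.0000)
after link 2: o_2 = (-1.0000, 4.5981, 1.5000)
after link 3: o_3 = (-2.0000, 4.5981, 1.5000)
after link 4: o_4 = (-3.0000, 6.0981, 4.0981)
after link 5: o_5 = (-3.0000, 12.4282, 5.0622)
after link 6: o_6 = (-3.0000, 12.4282, 10.0622)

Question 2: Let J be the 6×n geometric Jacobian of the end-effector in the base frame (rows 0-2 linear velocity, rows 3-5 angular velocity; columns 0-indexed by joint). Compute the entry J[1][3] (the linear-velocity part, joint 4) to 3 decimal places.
prismatic axis z_3 = (0.0000,0.5000,0.8660)
J_v[:, 3] = z_3; J_ω[:, 3] = (0,0,0)
entry J[1][3] = 0.5000

0.500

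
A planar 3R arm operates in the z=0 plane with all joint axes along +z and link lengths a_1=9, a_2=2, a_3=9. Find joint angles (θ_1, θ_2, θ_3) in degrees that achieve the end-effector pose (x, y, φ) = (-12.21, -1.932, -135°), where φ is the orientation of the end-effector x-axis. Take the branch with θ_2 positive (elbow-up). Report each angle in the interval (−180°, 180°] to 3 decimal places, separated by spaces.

wrist centre = target − a_3·(cos φ, sin φ) = (-5.8460, 4.4320)
cos θ_2 = (53.8185−9²−2²)/(2·9·2) = -0.8662; θ_2 = 150.0148° (elbow-up)
β = atan2(4.4320,-5.8460) = 142.8337°; ψ = atan2(0.9996,7.2677) = 7.8310°
θ_1 = β − ψ = 135.0028°
θ_3 = φ − θ_1 − θ_2 = -60.0175° (wrapped to (-180°,180°])

135.003 150.015 -60.018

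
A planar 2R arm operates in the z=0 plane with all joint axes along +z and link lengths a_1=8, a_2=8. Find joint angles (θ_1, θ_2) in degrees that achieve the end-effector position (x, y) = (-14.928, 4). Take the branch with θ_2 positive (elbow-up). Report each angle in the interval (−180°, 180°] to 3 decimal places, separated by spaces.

cos θ_2 = (238.8452−8²−8²)/(2·8·8) = 0.8660; θ_2 = 30.0054° (elbow-up)
β = atan2(4.0000,-14.9280) = 164.9998°; ψ = atan2(4.0007,14.9278) = 15.0027°
θ_1 = β − ψ = 149.9971°

149.997 30.005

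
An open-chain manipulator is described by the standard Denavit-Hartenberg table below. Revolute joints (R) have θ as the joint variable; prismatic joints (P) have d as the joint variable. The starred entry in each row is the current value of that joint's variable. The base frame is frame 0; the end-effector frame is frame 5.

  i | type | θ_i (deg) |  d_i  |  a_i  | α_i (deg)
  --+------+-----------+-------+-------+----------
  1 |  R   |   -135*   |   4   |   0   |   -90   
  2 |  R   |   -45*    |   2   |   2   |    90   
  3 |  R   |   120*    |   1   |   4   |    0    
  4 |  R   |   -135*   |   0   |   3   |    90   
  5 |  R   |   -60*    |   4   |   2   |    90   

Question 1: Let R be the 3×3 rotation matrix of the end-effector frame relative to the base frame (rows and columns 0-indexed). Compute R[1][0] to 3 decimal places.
-0.583

End-effector x-axis (col 0 of R) = (-0.7660,-0.5830,-0.2709)
R[1][0] = -0.5830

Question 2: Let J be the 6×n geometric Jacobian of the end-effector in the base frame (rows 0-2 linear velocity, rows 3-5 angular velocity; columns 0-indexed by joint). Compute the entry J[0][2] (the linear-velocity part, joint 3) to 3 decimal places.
-0.132

axis z_2 = (0.5000,0.5000,0.7071); lever o_n−o_2 = (-1.7949,0.2344,0.0681)
cross product → J_v[:, 2] = (-0.1317,-1.3032,1.0146)
J_ω[:, 2] = z_2
entry J[0][2] = -0.1317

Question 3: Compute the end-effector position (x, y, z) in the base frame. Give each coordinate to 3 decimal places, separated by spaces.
after link 1: o_1 = (0.0000, 0.0000, 4.0000)
after link 2: o_2 = (0.4142, -2.4142, 5.4142)
after link 3: o_3 = (4.3637, -3.3637, 4.7071)
after link 4: o_4 = (2.3658, -4.2636, 6.7561)
after link 5: o_5 = (-1.3806, -2.1798, 5.4824)

-1.381 -2.180 5.482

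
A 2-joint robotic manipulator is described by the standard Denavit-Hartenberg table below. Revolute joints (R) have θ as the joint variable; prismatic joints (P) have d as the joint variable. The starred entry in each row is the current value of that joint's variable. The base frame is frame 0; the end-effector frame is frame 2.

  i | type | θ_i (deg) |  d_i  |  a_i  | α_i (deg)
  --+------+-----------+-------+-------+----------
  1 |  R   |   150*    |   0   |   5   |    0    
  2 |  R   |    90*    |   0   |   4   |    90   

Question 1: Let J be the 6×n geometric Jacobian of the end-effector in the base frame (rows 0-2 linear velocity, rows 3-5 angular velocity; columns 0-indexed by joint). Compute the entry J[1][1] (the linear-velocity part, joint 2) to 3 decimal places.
-2.000

axis z_1 = (0.0000,0.0000,1.0000); lever o_n−o_1 = (-2.0000,-3.4641,0.0000)
cross product → J_v[:, 1] = (3.4641,-2.0000,0.0000)
J_ω[:, 1] = z_1
entry J[1][1] = -2.0000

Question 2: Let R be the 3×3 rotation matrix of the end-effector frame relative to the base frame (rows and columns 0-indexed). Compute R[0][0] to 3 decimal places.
-0.500

End-effector x-axis (col 0 of R) = (-0.5000,-0.8660,0.0000)
R[0][0] = -0.5000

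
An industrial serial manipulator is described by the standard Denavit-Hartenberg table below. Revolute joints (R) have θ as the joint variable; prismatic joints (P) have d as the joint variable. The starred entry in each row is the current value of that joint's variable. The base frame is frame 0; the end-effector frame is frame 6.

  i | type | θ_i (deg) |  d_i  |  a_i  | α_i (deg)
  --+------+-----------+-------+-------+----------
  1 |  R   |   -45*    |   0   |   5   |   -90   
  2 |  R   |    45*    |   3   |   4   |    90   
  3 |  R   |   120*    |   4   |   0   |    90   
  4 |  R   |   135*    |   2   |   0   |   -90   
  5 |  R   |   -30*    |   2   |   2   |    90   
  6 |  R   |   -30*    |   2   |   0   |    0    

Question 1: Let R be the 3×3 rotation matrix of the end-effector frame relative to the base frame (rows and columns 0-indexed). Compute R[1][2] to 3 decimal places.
End-effector z-axis (col 2 of R) = (0.6325,0.4129,-0.6553)
R[1][2] = 0.4129

0.413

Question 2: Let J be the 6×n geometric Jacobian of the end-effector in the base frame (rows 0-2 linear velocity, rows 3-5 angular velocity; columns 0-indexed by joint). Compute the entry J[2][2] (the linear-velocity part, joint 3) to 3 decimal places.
0.490

axis z_2 = (0.5000,-0.5000,0.7071); lever o_n−o_2 = (4.5737,-3.5937,-1.3863)
cross product → J_v[:, 2] = (3.2343,3.9273,0.4900)
J_ω[:, 2] = z_2
entry J[2][2] = 0.4900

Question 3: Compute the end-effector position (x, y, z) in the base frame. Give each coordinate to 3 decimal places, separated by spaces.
after link 1: o_1 = (3.5355, -3.5355, 0.0000)
after link 2: o_2 = (7.6569, -3.4142, -2.8284)
after link 3: o_3 = (9.6569, -5.4142, 0.0000)
after link 4: o_4 = (11.2300, -5.5731, -1.2247)
after link 5: o_5 = (10.9655, -7.8336, -2.9041)
after link 6: o_6 = (12.2306, -7.0079, -4.2148)

12.231 -7.008 -4.215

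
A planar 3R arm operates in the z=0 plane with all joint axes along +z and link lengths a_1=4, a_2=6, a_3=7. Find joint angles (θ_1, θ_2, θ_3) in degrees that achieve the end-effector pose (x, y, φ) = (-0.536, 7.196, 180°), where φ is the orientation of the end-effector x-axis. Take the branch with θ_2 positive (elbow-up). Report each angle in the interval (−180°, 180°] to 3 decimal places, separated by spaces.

29.995 30.008 119.997

wrist centre = target − a_3·(cos φ, sin φ) = (6.4640, 7.1960)
cos θ_2 = (93.5657−4²−6²)/(2·4·6) = 0.8660; θ_2 = 30.0084° (elbow-up)
β = atan2(7.1960,6.4640) = 48.0674°; ψ = atan2(3.0008,9.1957) = 18.0726°
θ_1 = β − ψ = 29.9948°
θ_3 = φ − θ_1 − θ_2 = 119.9969° (wrapped to (-180°,180°])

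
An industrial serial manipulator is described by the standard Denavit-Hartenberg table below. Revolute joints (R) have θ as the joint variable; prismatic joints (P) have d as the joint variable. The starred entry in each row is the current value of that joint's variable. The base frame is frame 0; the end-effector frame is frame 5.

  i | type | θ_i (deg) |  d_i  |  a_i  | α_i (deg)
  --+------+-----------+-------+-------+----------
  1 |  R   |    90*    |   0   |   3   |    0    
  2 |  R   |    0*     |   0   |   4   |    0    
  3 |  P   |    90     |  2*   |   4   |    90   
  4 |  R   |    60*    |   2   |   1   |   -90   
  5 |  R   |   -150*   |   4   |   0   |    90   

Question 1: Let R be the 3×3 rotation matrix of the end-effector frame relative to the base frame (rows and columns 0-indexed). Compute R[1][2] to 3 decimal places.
-0.866

End-effector z-axis (col 2 of R) = (0.2500,-0.8660,-0.4330)
R[1][2] = -0.8660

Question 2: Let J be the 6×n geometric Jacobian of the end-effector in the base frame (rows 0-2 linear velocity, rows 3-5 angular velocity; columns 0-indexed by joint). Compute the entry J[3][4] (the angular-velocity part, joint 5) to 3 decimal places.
axis z_4 = (0.8660,-0.0000,0.5000); lever o_n−o_4 = (3.4641,0.0000,2.0000)
cross product → J_v[:, 4] = (-0.0000,0.0000,0.0000)
J_ω[:, 4] = z_4
entry J[3][4] = 0.8660

0.866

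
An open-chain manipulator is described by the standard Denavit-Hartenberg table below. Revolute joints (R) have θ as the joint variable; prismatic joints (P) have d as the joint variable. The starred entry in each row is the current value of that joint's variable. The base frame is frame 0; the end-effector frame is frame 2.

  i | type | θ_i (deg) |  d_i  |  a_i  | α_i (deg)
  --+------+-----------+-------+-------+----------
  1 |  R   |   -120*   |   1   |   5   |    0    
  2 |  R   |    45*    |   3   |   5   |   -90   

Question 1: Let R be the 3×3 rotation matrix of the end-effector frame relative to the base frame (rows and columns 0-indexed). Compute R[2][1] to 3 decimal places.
-1.000

End-effector y-axis (col 1 of R) = (0.0000,0.0000,-1.0000)
R[2][1] = -1.0000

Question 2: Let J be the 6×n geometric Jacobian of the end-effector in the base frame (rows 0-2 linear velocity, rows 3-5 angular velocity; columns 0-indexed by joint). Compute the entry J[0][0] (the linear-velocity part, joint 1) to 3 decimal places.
9.160

axis z_0 = ẑ; lever o_n−o_0 = (-1.2059,-9.1598,4.0000)
cross product → J_v[:, 0] = (9.1598,-1.2059,0.0000)
J_ω[:, 0] = z_0
entry J[0][0] = 9.1598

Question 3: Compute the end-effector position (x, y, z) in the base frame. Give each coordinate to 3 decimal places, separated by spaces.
after link 1: o_1 = (-2.5000, -4.3301, 1.0000)
after link 2: o_2 = (-1.2059, -9.1598, 4.0000)

-1.206 -9.160 4.000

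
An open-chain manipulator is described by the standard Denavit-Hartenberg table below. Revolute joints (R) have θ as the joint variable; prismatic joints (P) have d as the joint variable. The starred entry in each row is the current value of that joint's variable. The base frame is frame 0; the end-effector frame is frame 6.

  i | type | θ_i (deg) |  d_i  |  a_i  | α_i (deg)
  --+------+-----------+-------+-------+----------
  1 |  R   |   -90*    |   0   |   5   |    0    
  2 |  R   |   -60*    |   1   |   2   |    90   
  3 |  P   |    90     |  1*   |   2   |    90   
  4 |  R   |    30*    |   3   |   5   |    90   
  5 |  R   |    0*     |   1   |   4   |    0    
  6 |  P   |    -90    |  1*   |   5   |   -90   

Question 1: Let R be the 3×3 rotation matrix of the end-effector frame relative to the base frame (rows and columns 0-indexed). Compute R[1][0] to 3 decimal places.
End-effector x-axis (col 0 of R) = (0.8660,0.5000,0.0000)
R[1][0] = 0.5000

0.500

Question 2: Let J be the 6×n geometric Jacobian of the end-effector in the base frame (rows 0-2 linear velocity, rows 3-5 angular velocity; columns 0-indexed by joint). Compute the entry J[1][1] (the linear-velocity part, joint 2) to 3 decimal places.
-1.884

axis z_1 = (0.0000,0.0000,1.0000); lever o_n−o_1 = (-1.8840,3.2631,11.7942)
cross product → J_v[:, 1] = (-3.2631,-1.8840,0.0000)
J_ω[:, 1] = z_1
entry J[1][1] = -1.8840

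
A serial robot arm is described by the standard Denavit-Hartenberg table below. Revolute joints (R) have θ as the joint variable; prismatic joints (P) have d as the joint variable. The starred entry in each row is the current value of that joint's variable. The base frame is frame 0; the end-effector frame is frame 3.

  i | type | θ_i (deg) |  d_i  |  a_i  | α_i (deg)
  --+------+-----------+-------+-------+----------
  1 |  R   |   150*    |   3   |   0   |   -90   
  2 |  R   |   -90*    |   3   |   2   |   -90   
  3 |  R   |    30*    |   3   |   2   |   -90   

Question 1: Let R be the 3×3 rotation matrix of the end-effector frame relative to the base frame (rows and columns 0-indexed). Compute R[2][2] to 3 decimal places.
End-effector z-axis (col 2 of R) = (0.4330,0.7500,-0.5000)
R[2][2] = -0.5000

-0.500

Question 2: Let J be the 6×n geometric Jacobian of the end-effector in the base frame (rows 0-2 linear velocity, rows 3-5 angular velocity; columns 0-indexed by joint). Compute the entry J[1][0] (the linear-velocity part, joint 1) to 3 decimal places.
axis z_0 = ẑ; lever o_n−o_0 = (-3.5981,-0.2321,6.7321)
cross product → J_v[:, 0] = (0.2321,-3.5981,0.0000)
J_ω[:, 0] = z_0
entry J[1][0] = -3.5981

-3.598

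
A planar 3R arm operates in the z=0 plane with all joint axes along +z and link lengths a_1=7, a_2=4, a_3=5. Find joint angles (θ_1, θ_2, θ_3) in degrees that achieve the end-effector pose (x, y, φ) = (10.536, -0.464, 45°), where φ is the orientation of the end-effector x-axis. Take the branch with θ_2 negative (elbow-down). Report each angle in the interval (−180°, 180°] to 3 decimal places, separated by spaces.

wrist centre = target − a_3·(cos φ, sin φ) = (7.0005, -3.9995)
cos θ_2 = (65.0028−7²−4²)/(2·7·4) = 0.0000; θ_2 = -89.9971° (elbow-down)
β = atan2(-3.9995,7.0005) = -29.7404°; ψ = atan2(-4.0000,7.0002) = -29.7442°
θ_1 = β − ψ = 0.0038°
θ_3 = φ − θ_1 − θ_2 = 134.9933° (wrapped to (-180°,180°])

0.004 -89.997 134.993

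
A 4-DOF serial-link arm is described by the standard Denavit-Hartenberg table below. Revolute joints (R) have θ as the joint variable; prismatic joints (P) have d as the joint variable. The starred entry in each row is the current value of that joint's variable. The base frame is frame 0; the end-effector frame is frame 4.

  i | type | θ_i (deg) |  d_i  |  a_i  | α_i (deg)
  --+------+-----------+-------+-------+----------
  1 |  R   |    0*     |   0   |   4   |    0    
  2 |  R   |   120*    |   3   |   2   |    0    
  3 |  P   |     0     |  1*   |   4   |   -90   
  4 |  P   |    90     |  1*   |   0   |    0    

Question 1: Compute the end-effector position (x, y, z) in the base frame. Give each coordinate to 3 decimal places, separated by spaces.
after link 1: o_1 = (4.0000, 0.0000, 0.0000)
after link 2: o_2 = (3.0000, 1.7321, 3.0000)
after link 3: o_3 = (1.0000, 5.1962, 4.0000)
after link 4: o_4 = (0.1340, 4.6962, 4.0000)

0.134 4.696 4.000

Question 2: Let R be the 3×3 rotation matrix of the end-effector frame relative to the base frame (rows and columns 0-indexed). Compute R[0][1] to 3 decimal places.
End-effector y-axis (col 1 of R) = (0.5000,-0.8660,-0.0000)
R[0][1] = 0.5000

0.500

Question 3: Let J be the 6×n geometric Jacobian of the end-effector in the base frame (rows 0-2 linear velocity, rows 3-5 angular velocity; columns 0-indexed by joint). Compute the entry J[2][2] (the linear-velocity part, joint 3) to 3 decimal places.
prismatic axis z_2 = (0.0000,0.0000,1.0000)
J_v[:, 2] = z_2; J_ω[:, 2] = (0,0,0)
entry J[2][2] = 1.0000

1.000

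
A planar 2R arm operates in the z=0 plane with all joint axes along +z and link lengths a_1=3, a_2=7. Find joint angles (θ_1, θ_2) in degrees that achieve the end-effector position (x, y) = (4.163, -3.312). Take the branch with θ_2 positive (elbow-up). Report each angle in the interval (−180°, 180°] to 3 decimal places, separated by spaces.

cos θ_2 = (28.2999−3²−7²)/(2·3·7) = -0.7071; θ_2 = 135.0031° (elbow-up)
β = atan2(-3.3120,4.1630) = -38.5051°; ψ = atan2(4.9495,-1.9500) = 111.5036°
θ_1 = β − ψ = -150.0087°

-150.009 135.003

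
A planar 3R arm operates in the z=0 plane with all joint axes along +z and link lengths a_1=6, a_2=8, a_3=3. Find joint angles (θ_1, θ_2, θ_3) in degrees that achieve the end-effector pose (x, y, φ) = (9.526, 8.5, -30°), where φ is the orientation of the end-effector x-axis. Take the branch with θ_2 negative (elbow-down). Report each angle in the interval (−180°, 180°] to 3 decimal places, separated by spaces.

90.003 -60.003 -60.000

wrist centre = target − a_3·(cos φ, sin φ) = (6.9279, 10.0000)
cos θ_2 = (147.9961−6²−8²)/(2·6·8) = 0.5000; θ_2 = -60.0027° (elbow-down)
β = atan2(10.0000,6.9279) = 55.2861°; ψ = atan2(-6.9284,9.9997) = -34.7166°
θ_1 = β − ψ = 90.0027°
θ_3 = φ − θ_1 − θ_2 = -60.0000° (wrapped to (-180°,180°])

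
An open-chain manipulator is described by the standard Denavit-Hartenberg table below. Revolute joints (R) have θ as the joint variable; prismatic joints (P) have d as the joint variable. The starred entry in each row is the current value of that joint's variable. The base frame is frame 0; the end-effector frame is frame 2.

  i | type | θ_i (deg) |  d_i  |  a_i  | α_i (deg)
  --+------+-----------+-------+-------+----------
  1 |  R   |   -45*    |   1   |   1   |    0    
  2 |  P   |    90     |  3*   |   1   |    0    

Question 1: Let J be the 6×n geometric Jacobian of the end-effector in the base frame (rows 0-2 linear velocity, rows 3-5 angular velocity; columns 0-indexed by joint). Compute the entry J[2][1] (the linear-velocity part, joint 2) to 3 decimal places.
prismatic axis z_1 = (0.0000,0.0000,1.0000)
J_v[:, 1] = z_1; J_ω[:, 1] = (0,0,0)
entry J[2][1] = 1.0000

1.000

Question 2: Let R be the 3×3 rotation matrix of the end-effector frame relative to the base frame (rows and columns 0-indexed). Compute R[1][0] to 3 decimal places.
0.707

End-effector x-axis (col 0 of R) = (0.7071,0.7071,0.0000)
R[1][0] = 0.7071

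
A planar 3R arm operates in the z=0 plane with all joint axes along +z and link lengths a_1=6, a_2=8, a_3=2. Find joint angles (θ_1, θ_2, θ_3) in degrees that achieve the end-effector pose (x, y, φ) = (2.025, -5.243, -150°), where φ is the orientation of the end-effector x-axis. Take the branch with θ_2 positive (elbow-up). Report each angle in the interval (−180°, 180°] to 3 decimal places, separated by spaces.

wrist centre = target − a_3·(cos φ, sin φ) = (3.7571, -4.2430)
cos θ_2 = (32.1185−6²−8²)/(2·6·8) = -0.7071; θ_2 = 134.9994° (elbow-up)
β = atan2(-4.2430,3.7571) = -48.4761°; ψ = atan2(5.6569,0.3432) = 86.5281°
θ_1 = β − ψ = -135.0042°
θ_3 = φ − θ_1 − θ_2 = -149.9952° (wrapped to (-180°,180°])

-135.004 134.999 -149.995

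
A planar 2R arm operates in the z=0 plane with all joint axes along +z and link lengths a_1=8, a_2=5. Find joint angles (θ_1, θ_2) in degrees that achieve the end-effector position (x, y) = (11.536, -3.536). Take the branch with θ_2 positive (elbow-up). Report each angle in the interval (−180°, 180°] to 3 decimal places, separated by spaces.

-34.076 44.986

cos θ_2 = (145.5826−8²−5²)/(2·8·5) = 0.7073; θ_2 = 44.9858° (elbow-up)
β = atan2(-3.5360,11.5360) = -17.0413°; ψ = atan2(3.5347,11.5364) = 17.0346°
θ_1 = β − ψ = -34.0759°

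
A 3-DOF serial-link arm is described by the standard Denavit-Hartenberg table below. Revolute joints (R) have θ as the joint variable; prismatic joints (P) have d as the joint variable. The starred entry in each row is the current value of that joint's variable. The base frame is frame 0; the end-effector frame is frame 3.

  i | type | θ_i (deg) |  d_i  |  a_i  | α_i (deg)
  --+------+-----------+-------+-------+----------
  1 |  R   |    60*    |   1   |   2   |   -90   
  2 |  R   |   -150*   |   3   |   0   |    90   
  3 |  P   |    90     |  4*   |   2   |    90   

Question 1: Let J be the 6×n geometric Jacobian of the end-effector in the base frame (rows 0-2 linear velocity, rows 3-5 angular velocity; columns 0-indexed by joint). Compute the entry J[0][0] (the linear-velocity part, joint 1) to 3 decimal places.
-2.500

axis z_0 = ẑ; lever o_n−o_0 = (-4.3301,2.5000,-2.4641)
cross product → J_v[:, 0] = (-2.5000,-4.3301,0.0000)
J_ω[:, 0] = z_0
entry J[0][0] = -2.5000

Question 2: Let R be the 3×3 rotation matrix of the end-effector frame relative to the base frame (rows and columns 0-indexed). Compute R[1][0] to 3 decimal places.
End-effector x-axis (col 0 of R) = (-0.8660,0.5000,0.0000)
R[1][0] = 0.5000

0.500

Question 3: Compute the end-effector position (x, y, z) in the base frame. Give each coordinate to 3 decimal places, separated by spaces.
-4.330 2.500 -2.464

after link 1: o_1 = (1.0000, 1.7321, 1.0000)
after link 2: o_2 = (-1.5981, 3.2321, 1.0000)
after link 3: o_3 = (-4.3301, 2.5000, -2.4641)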